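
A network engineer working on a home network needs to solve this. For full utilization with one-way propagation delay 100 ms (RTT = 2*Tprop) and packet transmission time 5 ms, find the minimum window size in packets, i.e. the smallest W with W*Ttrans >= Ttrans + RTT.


Given: Ttrans = 5 ms, RTT = 200 ms (= 2 * Tprop, Tprop = 100 ms)
Time until first ACK returns = Ttrans + RTT = 5 + 200 = 205 ms
Need W * Ttrans >= Ttrans + RTT  ->  W >= (Ttrans + RTT) / Ttrans
(Ttrans + RTT) / Ttrans = 205 / 5 = 41
W_min = ceil(41) = 41

41


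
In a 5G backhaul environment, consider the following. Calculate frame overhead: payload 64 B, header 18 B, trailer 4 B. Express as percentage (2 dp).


Given: payload = 64 B, header = 18 B, trailer = 4 B
Overhead bytes = header + trailer = 18 + 4 = 22
Total frame = payload + overhead = 64 + 22 = 86
Overhead % = 22 / 86 * 100 = 25.5814% -> 25.58% (2 dp)

25.58


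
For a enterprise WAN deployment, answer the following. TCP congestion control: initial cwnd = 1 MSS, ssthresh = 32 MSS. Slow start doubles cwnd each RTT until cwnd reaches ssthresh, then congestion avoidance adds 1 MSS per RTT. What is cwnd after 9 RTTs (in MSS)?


RTT 0: cwnd = 1 MSS (initial)
RTT 1: cwnd = 2 MSS (slow start, doubled)
RTT 2: cwnd = 4 MSS (slow start, doubled)
RTT 3: cwnd = 8 MSS (slow start, doubled)
RTT 4: cwnd = 16 MSS (slow start, doubled)
RTT 5: cwnd = 32 MSS (slow start, doubled)
RTT 6: cwnd = 33 MSS (congestion avoidance, +1)
RTT 7: cwnd = 34 MSS (congestion avoidance, +1)
RTT 8: cwnd = 35 MSS (congestion avoidance, +1)
RTT 9: cwnd = 36 MSS (congestion avoidance, +1)

36


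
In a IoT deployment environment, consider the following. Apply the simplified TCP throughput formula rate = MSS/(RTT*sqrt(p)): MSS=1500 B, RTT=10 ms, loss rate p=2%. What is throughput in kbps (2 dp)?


Given: MSS = 1500 bytes, RTT = 10 ms, loss = 2%
RTT in seconds = 10 / 1000 = 0.01
Loss rate = 2% = 0.02
sqrt(loss) = sqrt(0.02) = 0.141421356237
Throughput (bytes/s) = 1500 / (0.01 * 0.141421356237) = 1060660.1718
Throughput (kbps) = 1060660.1718 * 8 / 1000 = 8485.281374 -> 8485.28 kbps (2 dp)

8485.28


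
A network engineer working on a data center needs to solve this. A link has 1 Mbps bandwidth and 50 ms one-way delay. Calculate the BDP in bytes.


Given: bandwidth = 1 Mbps, delay = 50 ms
BDP in bits = 1 * 10^6 * 50 / 1000
BDP in bits = 50000
BDP in bytes = 50000 / 8 = 6250

6250


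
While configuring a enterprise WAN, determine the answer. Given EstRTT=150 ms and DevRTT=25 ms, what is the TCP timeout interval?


Given: EstRTT = 150 ms, DevRTT = 25 ms
Timeout = EstRTT + 4 * DevRTT
4 * DevRTT = 4 * 25 = 100
Timeout = 150 + 100 = 250 ms

250


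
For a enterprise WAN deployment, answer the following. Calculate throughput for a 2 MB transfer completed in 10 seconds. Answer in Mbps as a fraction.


Given: file = 2 MB, time = 10 s
File in Mb = 2 * 8 = 16 Mb
Throughput = 16 / 10 Mbps
Throughput = 8/5 Mbps

8/5


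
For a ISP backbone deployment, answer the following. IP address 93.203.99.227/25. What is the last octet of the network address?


Given: IP = 93.203.99.227, prefix = /25
Subnet mask = 255.255.255.128
Last octet of IP: 227
Last octet of mask: 128
Network last octet = 227 AND 128 = 128

128


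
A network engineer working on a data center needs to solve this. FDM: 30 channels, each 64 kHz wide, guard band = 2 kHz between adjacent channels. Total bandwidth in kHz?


Given: 30 channels, 64 kHz each, guard = 2 kHz
Channel bandwidth = 30 * 64 = 1920 kHz
Guard bands = 29 gaps * 2 kHz = 58 kHz
Total = 1920 + 58 = 1978 kHz

1978


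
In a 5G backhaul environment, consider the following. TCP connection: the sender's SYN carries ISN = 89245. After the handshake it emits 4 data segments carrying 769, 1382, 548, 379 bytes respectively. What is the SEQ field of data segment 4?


The SYN occupies sequence number ISN = 89245, so the first data byte is ISN + 1 = 89246.
SEQ of data segment i = (ISN + 1) + sum of payload sizes of segments 1..i-1.
Segment 1: SEQ = 89246, payload = 769 bytes
Segment 2: SEQ = 90015, payload = 1382 bytes
Segment 3: SEQ = 91397, payload = 548 bytes
Segment 4: SEQ = 91945, payload = 379 bytes
SEQ of segment 4 = 89246 + 769 + 1382 + 548 = 91945

91945


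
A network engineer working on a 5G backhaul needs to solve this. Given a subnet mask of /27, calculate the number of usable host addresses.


Given: subnet mask /27
Host bits = 32 - 27 = 5
Total addresses = 2^5 = 32
Usable hosts = 32 - 2 (network + broadcast) = 30

30


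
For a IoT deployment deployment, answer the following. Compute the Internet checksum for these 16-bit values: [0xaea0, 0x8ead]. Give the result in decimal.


Given words: [0xaea0, 0x8ead]
Step 1: Sum all words
Raw sum = 44704 + 36525 = 81229
Step 2: Fold carry: (15693 + 1) = 15694
One's complement = ~15694 & 0xFFFF = 49841

49841


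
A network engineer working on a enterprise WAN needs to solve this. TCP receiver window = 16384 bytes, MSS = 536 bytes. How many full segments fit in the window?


Given: RWND = 16384 bytes, MSS = 536 bytes
Full segments = floor(RWND / MSS)
Full segments = floor(16384 / 536)
Full segments = floor(30.5672) = 30

30


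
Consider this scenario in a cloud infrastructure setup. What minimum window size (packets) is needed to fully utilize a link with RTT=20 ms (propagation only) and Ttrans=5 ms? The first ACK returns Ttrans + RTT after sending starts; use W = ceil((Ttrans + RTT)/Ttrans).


Given: Ttrans = 5 ms, RTT = 20 ms (= 2 * Tprop, Tprop = 10 ms)
Time until first ACK returns = Ttrans + RTT = 5 + 20 = 25 ms
Need W * Ttrans >= Ttrans + RTT  ->  W >= (Ttrans + RTT) / Ttrans
(Ttrans + RTT) / Ttrans = 25 / 5 = 5
W_min = ceil(5) = 5

5


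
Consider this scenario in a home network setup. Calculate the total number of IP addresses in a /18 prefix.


Given: CIDR prefix /18
Host bits = 32 - 18 = 14
Total addresses = 2^14 = 16384

16384


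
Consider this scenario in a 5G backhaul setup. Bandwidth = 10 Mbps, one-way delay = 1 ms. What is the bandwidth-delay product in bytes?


Given: bandwidth = 10 Mbps, delay = 1 ms
BDP in bits = 10 * 10^6 * 1 / 1000
BDP in bits = 10000
BDP in bytes = 10000 / 8 = 1250

1250


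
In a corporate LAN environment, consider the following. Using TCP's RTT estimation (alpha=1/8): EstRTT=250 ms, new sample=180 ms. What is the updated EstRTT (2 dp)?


Given: EstRTT = 250 ms, SampleRTT = 180 ms, alpha = 1/8
New EstRTT = (1 - alpha) * EstRTT + alpha * SampleRTT
(7/8) * 250 = 218.75
(1/8) * 180 = 22.5
New EstRTT = 218.75 + 22.5 = 241.25 ms -> 241.25 ms (2 dp)

241.25


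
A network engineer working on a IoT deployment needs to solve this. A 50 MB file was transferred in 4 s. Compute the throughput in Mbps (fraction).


Given: file = 50 MB, time = 4 s
File in Mb = 50 * 8 = 400 Mb
Throughput = 400 / 4 Mbps
Throughput = 100 Mbps

100


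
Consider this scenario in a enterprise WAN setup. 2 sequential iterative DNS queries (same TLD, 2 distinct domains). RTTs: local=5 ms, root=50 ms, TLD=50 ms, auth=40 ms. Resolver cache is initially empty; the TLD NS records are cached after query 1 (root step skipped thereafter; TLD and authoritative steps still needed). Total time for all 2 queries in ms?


Lookup 1 (cold cache): local + root + TLD + auth = 5 + 50 + 50 + 40 = 145 ms
Lookups 2..2 (TLD NS cached -> skip root; new domain -> still ask TLD and auth): local + TLD + auth = 5 + 50 + 40 = 95 ms each
Remaining 1 lookups: 1 * 95 = 95 ms
Total = 145 + 95 = 240 ms

240


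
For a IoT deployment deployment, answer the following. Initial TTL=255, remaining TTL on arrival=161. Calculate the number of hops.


Given: initial TTL = 255, received TTL = 161
Hops = initial TTL - received TTL
Hops = 255 - 161 = 94

94


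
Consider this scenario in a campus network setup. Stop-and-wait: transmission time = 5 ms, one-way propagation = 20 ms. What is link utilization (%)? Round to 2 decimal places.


Given: Ttrans = 5 ms, Tprop = 20 ms
RTT = 2 * Tprop = 2 * 20 = 40 ms
U = Ttrans / (Ttrans + RTT)
U = 5 / (5 + 40)
U = 5 / 45 = 0.111111
U% = 11.11%

11.11


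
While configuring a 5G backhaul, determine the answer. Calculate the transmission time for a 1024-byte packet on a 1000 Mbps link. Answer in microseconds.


Given: packet = 1024 bytes, bandwidth = 1000 Mbps
Packet in bits = 1024 * 8 = 8192 bits
Bandwidth = 1000 * 10^6 = 1000000000 bps
Time = 8192 / 1000000000 seconds
Time in us = 8192 * 10^6 / 1000000000 = 8.192

8.192


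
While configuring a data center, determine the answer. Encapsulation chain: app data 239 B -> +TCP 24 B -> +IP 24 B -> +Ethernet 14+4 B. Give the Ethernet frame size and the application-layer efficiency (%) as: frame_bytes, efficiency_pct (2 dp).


TCP segment = 239 + 24 = 263 B
IP packet = 263 + 24 = 287 B
Ethernet frame = 287 + 14 + 4 = 305 B
Efficiency = app / frame = 239 / 305 = 0.783607 = 78.3607% -> 78.36% (2 dp)

305, 78.36


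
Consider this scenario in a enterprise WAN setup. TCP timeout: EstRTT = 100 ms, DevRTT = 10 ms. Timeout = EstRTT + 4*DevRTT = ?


Given: EstRTT = 100 ms, DevRTT = 10 ms
Timeout = EstRTT + 4 * DevRTT
4 * DevRTT = 4 * 10 = 40
Timeout = 100 + 40 = 140 ms

140


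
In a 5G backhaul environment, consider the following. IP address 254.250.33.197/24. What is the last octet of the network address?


Given: IP = 254.250.33.197, prefix = /24
Subnet mask = 255.255.255.0
Last octet of IP: 197
Last octet of mask: 0
Network last octet = 197 AND 0 = 0

0


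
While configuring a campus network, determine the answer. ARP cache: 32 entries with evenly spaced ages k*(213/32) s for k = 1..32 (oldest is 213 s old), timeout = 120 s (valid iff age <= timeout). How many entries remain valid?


Ages are k * 213/32 s for k = 1..32 (spacing = 6.6562 s).
Entry k is valid iff k * 213/32 <= 120 iff k <= 32 * 120 / 213 = 18.0282
n_valid = floor(18.0282) = 18
(n_stale = 32 - 18 = 14)

18


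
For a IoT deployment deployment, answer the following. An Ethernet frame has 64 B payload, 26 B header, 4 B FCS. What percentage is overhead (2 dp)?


Given: payload = 64 B, header = 26 B, trailer = 4 B
Overhead bytes = header + trailer = 26 + 4 = 30
Total frame = payload + overhead = 64 + 30 = 94
Overhead % = 30 / 94 * 100 = 31.9149% -> 31.91% (2 dp)

31.91


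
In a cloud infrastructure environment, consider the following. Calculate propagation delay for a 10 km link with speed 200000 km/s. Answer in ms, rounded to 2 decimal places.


Given: distance = 10 km, speed = 200000 km/s
Delay = distance / speed = 10 / 200000 seconds
Delay in ms = 10 * 1000 / 200000
Delay = 0.0500 ms
Rounded to 2 dp = 0.05 ms

0.05


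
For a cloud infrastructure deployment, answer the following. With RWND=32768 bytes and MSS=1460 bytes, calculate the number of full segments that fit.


Given: RWND = 32768 bytes, MSS = 1460 bytes
Full segments = floor(RWND / MSS)
Full segments = floor(32768 / 1460)
Full segments = floor(22.4438) = 22

22


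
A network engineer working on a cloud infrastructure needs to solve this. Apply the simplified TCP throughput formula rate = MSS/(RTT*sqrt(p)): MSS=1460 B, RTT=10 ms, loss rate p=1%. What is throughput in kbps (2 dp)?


Given: MSS = 1460 bytes, RTT = 10 ms, loss = 1%
RTT in seconds = 10 / 1000 = 0.01
Loss rate = 1% = 0.01
sqrt(loss) = sqrt(0.01) = 0.1
Throughput (bytes/s) = 1460 / (0.01 * 0.1) = 1460000.0000
Throughput (kbps) = 1460000.0000 * 8 / 1000 = 11680.000000 -> 11680.00 kbps (2 dp)

11680.00


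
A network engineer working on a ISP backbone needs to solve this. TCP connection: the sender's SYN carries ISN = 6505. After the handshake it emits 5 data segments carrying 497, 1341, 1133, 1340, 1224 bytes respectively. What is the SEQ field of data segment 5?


The SYN occupies sequence number ISN = 6505, so the first data byte is ISN + 1 = 6506.
SEQ of data segment i = (ISN + 1) + sum of payload sizes of segments 1..i-1.
Segment 1: SEQ = 6506, payload = 497 bytes
Segment 2: SEQ = 7003, payload = 1341 bytes
Segment 3: SEQ = 8344, payload = 1133 bytes
Segment 4: SEQ = 9477, payload = 1340 bytes
Segment 5: SEQ = 10817, payload = 1224 bytes
SEQ of segment 5 = 6506 + 497 + 1341 + 1133 + 1340 = 10817

10817


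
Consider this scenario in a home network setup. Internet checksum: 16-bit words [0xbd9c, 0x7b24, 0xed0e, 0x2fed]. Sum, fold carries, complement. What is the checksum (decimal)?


Given words: [0xbd9c, 0x7b24, 0xed0e, 0x2fed]
Step 1: Sum all words
Raw sum = 48540 + 31524 + 60686 + 12269 = 153019
Step 2: Fold carry: (21947 + 2) = 21949
One's complement = ~21949 & 0xFFFF = 43586

43586


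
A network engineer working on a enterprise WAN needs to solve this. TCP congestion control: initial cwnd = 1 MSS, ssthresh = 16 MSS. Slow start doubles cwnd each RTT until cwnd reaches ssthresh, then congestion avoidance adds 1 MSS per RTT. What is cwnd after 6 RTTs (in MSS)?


RTT 0: cwnd = 1 MSS (initial)
RTT 1: cwnd = 2 MSS (slow start, doubled)
RTT 2: cwnd = 4 MSS (slow start, doubled)
RTT 3: cwnd = 8 MSS (slow start, doubled)
RTT 4: cwnd = 16 MSS (slow start, doubled)
RTT 5: cwnd = 17 MSS (congestion avoidance, +1)
RTT 6: cwnd = 18 MSS (congestion avoidance, +1)

18


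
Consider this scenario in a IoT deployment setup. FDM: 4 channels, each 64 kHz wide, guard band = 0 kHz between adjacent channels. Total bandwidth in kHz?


Given: 4 channels, 64 kHz each, guard = 0 kHz
Channel bandwidth = 4 * 64 = 256 kHz
Guard bands = 3 gaps * 0 kHz = 0 kHz
Total = 256 + 0 = 256 kHz

256


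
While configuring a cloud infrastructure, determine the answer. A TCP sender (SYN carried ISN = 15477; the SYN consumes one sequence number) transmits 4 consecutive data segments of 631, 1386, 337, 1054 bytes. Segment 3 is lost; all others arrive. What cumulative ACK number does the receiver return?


SYN uses sequence number 15477; first data byte = ISN + 1 = 15478.
Segment 1: SEQ = 15478, len = 631 B, covers [15478, 16108]
Segment 2: SEQ = 16109, len = 1386 B, covers [16109, 17494]
Segment 3: SEQ = 17495, len = 337 B, covers [17495, 17831] [LOST]
Segment 4: SEQ = 17832, len = 1054 B, covers [17832, 18885]
In-order data received: bytes [15478, 17494] (segments 1..2).
Segment 3 missing -> gap begins at byte 17495; later segments buffered out of order.
Cumulative ACK = next expected in-order byte = 15478 + 631 + 1386 = 17495

17495


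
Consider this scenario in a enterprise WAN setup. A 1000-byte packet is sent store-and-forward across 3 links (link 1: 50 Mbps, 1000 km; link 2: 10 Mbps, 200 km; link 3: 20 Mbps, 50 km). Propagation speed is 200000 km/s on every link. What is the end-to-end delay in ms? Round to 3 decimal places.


Packet = 1000 bytes = 8000 bits. Store-and-forward: sum (t_trans + t_prop) per link.
Link 1: t_trans = 8000/(50*10^6) s = 0.1600 ms; t_prop = 1000/200000 s = 5.0000 ms; subtotal = 5.1600 ms
Link 2: t_trans = 8000/(10*10^6) s = 0.8000 ms; t_prop = 200/200000 s = 1.0000 ms; subtotal = 1.8000 ms
Link 3: t_trans = 8000/(20*10^6) s = 0.4000 ms; t_prop = 50/200000 s = 0.2500 ms; subtotal = 0.6500 ms
End-to-end = 5.1600 + 1.8000 + 0.6500 = 7.6100 ms -> 7.610 ms (3 dp)

7.610


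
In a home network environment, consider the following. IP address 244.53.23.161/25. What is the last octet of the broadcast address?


Given: IP = 244.53.23.161, prefix = /25
Host bits = 32 - 25 = 7
Network last octet = 161 AND mask = 128
Host part size = 2^7 - 1 = 127
Broadcast last octet = 128 OR 127 = 255

255


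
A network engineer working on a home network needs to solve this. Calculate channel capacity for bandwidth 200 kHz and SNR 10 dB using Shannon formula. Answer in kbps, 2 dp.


Given: B = 200 kHz, SNR = 10 dB
SNR linear = 10^(10/10) = 10
1 + SNR = 11
log2(11) = 3.4594316186
C = 200 * 1000 * 3.4594316186 = 691886.3237 bps
C = 691.886324 kbps -> 691.89 kbps (2 dp)

691.89


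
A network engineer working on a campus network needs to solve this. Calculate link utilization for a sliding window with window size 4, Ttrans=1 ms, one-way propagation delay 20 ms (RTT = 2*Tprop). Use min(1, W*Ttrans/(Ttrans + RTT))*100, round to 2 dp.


Given: W = 4, Ttrans = 1 ms, RTT = 40 ms (= 2 * Tprop, Tprop = 20 ms)
Cycle time = Ttrans + RTT = 1 + 40 = 41 ms (first packet sent until its ACK returns)
W * Ttrans = 4 * 1 = 4 ms of sending per cycle
W * Ttrans / (Ttrans + RTT) = 4 / 41 = 0.097561
U = min(1, 0.097561) = 0.097561
U% = 9.76%

9.76


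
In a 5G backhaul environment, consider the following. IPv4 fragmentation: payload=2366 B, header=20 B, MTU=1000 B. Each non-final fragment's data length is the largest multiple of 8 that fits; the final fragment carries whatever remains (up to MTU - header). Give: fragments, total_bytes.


Max data per non-final fragment = floor((MTU - header)/8)*8 = floor((1000 - 20)/8)*8 = floor(980/8)*8 = 976 B
Final fragment needs no 8-byte alignment: it can carry up to MTU - header = 980 B
Non-final fragments needed = ceil((payload - 980) / 976) = ceil(1386/976) = ceil(1.4201) = 2
Number of fragments = 2 + 1 = 3
Fragment sizes (data): 2 * 976 B + 414 B (last, 414 <= 980 OK)
Total bytes sent = payload + n_frags * header = 2366 + 3*20 = 2366 + 60 = 2426 B

3, 2426


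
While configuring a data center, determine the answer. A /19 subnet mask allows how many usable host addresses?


Given: subnet mask /19
Host bits = 32 - 19 = 13
Total addresses = 2^13 = 8192
Usable hosts = 8192 - 2 (network + broadcast) = 8190

8190


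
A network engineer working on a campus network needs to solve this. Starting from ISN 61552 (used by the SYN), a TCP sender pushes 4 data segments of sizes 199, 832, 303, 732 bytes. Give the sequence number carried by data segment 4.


The SYN occupies sequence number ISN = 61552, so the first data byte is ISN + 1 = 61553.
SEQ of data segment i = (ISN + 1) + sum of payload sizes of segments 1..i-1.
Segment 1: SEQ = 61553, payload = 199 bytes
Segment 2: SEQ = 61752, payload = 832 bytes
Segment 3: SEQ = 62584, payload = 303 bytes
Segment 4: SEQ = 62887, payload = 732 bytes
SEQ of segment 4 = 61553 + 199 + 832 + 303 = 62887

62887


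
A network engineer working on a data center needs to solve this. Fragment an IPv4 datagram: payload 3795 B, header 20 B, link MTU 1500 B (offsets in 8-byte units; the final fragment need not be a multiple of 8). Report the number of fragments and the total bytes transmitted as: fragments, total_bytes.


Max data per non-final fragment = floor((MTU - header)/8)*8 = floor((1500 - 20)/8)*8 = floor(1480/8)*8 = 1480 B
Final fragment needs no 8-byte alignment: it can carry up to MTU - header = 1480 B
Non-final fragments needed = ceil((payload - 1480) / 1480) = ceil(2315/1480) = ceil(1.5642) = 2
Number of fragments = 2 + 1 = 3
Fragment sizes (data): 2 * 1480 B + 835 B (last, 835 <= 1480 OK)
Total bytes sent = payload + n_frags * header = 3795 + 3*20 = 3795 + 60 = 3855 B

3, 3855


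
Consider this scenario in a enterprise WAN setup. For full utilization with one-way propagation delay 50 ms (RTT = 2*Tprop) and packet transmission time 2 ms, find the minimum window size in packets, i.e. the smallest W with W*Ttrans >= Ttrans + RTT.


Given: Ttrans = 2 ms, RTT = 100 ms (= 2 * Tprop, Tprop = 50 ms)
Time until first ACK returns = Ttrans + RTT = 2 + 100 = 102 ms
Need W * Ttrans >= Ttrans + RTT  ->  W >= (Ttrans + RTT) / Ttrans
(Ttrans + RTT) / Ttrans = 102 / 2 = 51
W_min = ceil(51) = 51

51


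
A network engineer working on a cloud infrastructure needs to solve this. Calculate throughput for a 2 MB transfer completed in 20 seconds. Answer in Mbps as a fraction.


Given: file = 2 MB, time = 20 s
File in Mb = 2 * 8 = 16 Mb
Throughput = 16 / 20 Mbps
Throughput = 4/5 Mbps

4/5


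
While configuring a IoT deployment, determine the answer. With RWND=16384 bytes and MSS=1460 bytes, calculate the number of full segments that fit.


Given: RWND = 16384 bytes, MSS = 1460 bytes
Full segments = floor(RWND / MSS)
Full segments = floor(16384 / 1460)
Full segments = floor(11.2219) = 11

11


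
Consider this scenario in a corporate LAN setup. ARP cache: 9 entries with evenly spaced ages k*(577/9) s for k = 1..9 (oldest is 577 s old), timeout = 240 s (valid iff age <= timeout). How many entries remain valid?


Ages are k * 577/9 s for k = 1..9 (spacing = 64.1111 s).
Entry k is valid iff k * 577/9 <= 240 iff k <= 9 * 240 / 577 = 3.7435
n_valid = floor(3.7435) = 3
(n_stale = 9 - 3 = 6)

3


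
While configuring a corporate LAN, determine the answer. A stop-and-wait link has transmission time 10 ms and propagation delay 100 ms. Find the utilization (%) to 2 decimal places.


Given: Ttrans = 10 ms, Tprop = 100 ms
RTT = 2 * Tprop = 2 * 100 = 200 ms
U = Ttrans / (Ttrans + RTT)
U = 10 / (10 + 200)
U = 10 / 210 = 0.047619
U% = 4.76%

4.76


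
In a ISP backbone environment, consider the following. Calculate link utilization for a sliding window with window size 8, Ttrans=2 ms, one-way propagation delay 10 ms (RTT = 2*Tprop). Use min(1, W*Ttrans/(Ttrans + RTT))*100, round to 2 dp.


Given: W = 8, Ttrans = 2 ms, RTT = 20 ms (= 2 * Tprop, Tprop = 10 ms)
Cycle time = Ttrans + RTT = 2 + 20 = 22 ms (first packet sent until its ACK returns)
W * Ttrans = 8 * 2 = 16 ms of sending per cycle
W * Ttrans / (Ttrans + RTT) = 16 / 22 = 0.727273
U = min(1, 0.727273) = 0.727273
U% = 72.73%

72.73


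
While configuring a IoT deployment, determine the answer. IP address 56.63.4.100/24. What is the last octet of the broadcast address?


Given: IP = 56.63.4.100, prefix = /24
Host bits = 32 - 24 = 8
Network last octet = 100 AND mask = 0
Host part size = 2^8 - 1 = 255
Broadcast last octet = 0 OR 255 = 255

255


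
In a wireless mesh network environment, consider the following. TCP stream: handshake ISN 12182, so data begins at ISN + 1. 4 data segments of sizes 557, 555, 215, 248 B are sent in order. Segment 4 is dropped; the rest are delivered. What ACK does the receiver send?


SYN uses sequence number 12182; first data byte = ISN + 1 = 12183.
Segment 1: SEQ = 12183, len = 557 B, covers [12183, 12739]
Segment 2: SEQ = 12740, len = 555 B, covers [12740, 13294]
Segment 3: SEQ = 13295, len = 215 B, covers [13295, 13509]
Segment 4: SEQ = 13510, len = 248 B, covers [13510, 13757] [LOST]
In-order data received: bytes [12183, 13509] (segments 1..3).
Segment 4 missing -> gap begins at byte 13510.
Cumulative ACK = next expected in-order byte = 12183 + 557 + 555 + 215 = 13510

13510


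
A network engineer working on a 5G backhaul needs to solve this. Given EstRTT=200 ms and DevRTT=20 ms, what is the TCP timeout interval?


Given: EstRTT = 200 ms, DevRTT = 20 ms
Timeout = EstRTT + 4 * DevRTT
4 * DevRTT = 4 * 20 = 80
Timeout = 200 + 80 = 280 ms

280


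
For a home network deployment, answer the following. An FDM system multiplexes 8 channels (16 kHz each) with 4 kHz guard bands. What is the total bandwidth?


Given: 8 channels, 16 kHz each, guard = 4 kHz
Channel bandwidth = 8 * 16 = 128 kHz
Guard bands = 7 gaps * 4 kHz = 28 kHz
Total = 128 + 28 = 156 kHz

156


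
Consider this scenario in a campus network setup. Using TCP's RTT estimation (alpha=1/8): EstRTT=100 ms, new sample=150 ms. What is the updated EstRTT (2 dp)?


Given: EstRTT = 100 ms, SampleRTT = 150 ms, alpha = 1/8
New EstRTT = (1 - alpha) * EstRTT + alpha * SampleRTT
(7/8) * 100 = 87.5
(1/8) * 150 = 18.75
New EstRTT = 87.5 + 18.75 = 106.25 ms -> 106.25 ms (2 dp)

106.25


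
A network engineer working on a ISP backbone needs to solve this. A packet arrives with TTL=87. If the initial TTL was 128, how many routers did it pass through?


Given: initial TTL = 128, received TTL = 87
Hops = initial TTL - received TTL
Hops = 128 - 87 = 41

41


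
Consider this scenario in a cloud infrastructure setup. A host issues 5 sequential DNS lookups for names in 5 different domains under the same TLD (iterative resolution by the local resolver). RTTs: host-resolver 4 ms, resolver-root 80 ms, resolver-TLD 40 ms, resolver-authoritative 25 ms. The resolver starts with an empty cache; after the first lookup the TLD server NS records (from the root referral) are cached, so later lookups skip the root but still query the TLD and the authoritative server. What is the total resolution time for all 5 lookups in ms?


Lookup 1 (cold cache): local + root + TLD + auth = 4 + 80 + 40 + 25 = 149 ms
Lookups 2..5 (TLD NS cached -> skip root; new domain -> still ask TLD and auth): local + TLD + auth = 4 + 40 + 25 = 69 ms each
Remaining 4 lookups: 4 * 69 = 276 ms
Total = 149 + 276 = 425 ms

425


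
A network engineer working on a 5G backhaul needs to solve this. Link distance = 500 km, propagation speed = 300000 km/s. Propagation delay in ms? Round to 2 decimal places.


Given: distance = 500 km, speed = 300000 km/s
Delay = distance / speed = 500 / 300000 seconds
Delay in ms = 500 * 1000 / 300000
Delay = 1.6667 ms
Rounded to 2 dp = 1.67 ms

1.67


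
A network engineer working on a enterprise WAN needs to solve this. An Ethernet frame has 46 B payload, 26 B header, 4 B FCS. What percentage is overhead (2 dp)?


Given: payload = 46 B, header = 26 B, trailer = 4 B
Overhead bytes = header + trailer = 26 + 4 = 30
Total frame = payload + overhead = 46 + 30 = 76
Overhead % = 30 / 76 * 100 = 39.4737% -> 39.47% (2 dp)

39.47


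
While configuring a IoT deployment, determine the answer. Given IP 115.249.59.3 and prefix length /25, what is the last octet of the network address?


Given: IP = 115.249.59.3, prefix = /25
Subnet mask = 255.255.255.128
Last octet of IP: 3
Last octet of mask: 128
Network last octet = 3 AND 128 = 0

0


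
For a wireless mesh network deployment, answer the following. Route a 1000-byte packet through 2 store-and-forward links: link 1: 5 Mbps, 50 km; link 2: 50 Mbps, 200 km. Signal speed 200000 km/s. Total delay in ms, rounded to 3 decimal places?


Packet = 1000 bytes = 8000 bits. Store-and-forward: sum (t_trans + t_prop) per link.
Link 1: t_trans = 8000/(5*10^6) s = 1.6000 ms; t_prop = 50/200000 s = 0.2500 ms; subtotal = 1.8500 ms
Link 2: t_trans = 8000/(50*10^6) s = 0.1600 ms; t_prop = 200/200000 s = 1.0000 ms; subtotal = 1.1600 ms
End-to-end = 1.8500 + 1.1600 = 3.0100 ms -> 3.010 ms (3 dp)

3.010


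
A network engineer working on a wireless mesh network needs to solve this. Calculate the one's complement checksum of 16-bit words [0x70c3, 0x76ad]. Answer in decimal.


Given words: [0x70c3, 0x76ad]
Step 1: Sum all words
Raw sum = 28867 + 30381 = 59248
One's complement = ~59248 & 0xFFFF = 6287

6287


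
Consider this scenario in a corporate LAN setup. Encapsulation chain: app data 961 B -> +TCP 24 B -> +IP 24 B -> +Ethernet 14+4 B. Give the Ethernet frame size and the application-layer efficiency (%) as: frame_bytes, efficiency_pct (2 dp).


TCP segment = 961 + 24 = 985 B
IP packet = 985 + 24 = 1009 B
Ethernet frame = 1009 + 14 + 4 = 1027 B
Efficiency = app / frame = 961 / 1027 = 0.935735 = 93.5735% -> 93.57% (2 dp)

1027, 93.57


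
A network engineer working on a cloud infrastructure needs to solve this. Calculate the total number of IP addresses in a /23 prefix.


Given: CIDR prefix /23
Host bits = 32 - 23 = 9
Total addresses = 2^9 = 512

512


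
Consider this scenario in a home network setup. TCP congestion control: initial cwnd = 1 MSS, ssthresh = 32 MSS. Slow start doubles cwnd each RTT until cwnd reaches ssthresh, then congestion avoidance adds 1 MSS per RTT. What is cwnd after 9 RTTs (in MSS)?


RTT 0: cwnd = 1 MSS (initial)
RTT 1: cwnd = 2 MSS (slow start, doubled)
RTT 2: cwnd = 4 MSS (slow start, doubled)
RTT 3: cwnd = 8 MSS (slow start, doubled)
RTT 4: cwnd = 16 MSS (slow start, doubled)
RTT 5: cwnd = 32 MSS (slow start, doubled)
RTT 6: cwnd = 33 MSS (congestion avoidance, +1)
RTT 7: cwnd = 34 MSS (congestion avoidance, +1)
RTT 8: cwnd = 35 MSS (congestion avoidance, +1)
RTT 9: cwnd = 36 MSS (congestion avoidance, +1)

36


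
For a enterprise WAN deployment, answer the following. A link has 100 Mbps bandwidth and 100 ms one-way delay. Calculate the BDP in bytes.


Given: bandwidth = 100 Mbps, delay = 100 ms
BDP in bits = 100 * 10^6 * 100 / 1000
BDP in bits = 10000000
BDP in bytes = 10000000 / 8 = 1250000

1250000


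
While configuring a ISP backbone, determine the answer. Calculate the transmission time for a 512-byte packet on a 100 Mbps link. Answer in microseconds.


Given: packet = 512 bytes, bandwidth = 100 Mbps
Packet in bits = 512 * 8 = 4096 bits
Bandwidth = 100 * 10^6 = 100000000 bps
Time = 4096 / 100000000 seconds
Time in us = 4096 * 10^6 / 100000000 = 40.96

40.96


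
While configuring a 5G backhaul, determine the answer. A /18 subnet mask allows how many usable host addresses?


Given: subnet mask /18
Host bits = 32 - 18 = 14
Total addresses = 2^14 = 16384
Usable hosts = 16384 - 2 (network + broadcast) = 16382

16382


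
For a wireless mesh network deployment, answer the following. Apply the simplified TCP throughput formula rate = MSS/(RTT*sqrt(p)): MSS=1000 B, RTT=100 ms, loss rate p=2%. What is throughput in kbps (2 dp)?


Given: MSS = 1000 bytes, RTT = 100 ms, loss = 2%
RTT in seconds = 100 / 1000 = 0.1
Loss rate = 2% = 0.02
sqrt(loss) = sqrt(0.02) = 0.141421356237
Throughput (bytes/s) = 1000 / (0.1 * 0.141421356237) = 70710.6781
Throughput (kbps) = 70710.6781 * 8 / 1000 = 565.685425 -> 565.69 kbps (2 dp)

565.69


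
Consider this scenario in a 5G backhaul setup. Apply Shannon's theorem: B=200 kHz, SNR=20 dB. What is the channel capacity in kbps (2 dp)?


Given: B = 200 kHz, SNR = 20 dB
SNR linear = 10^(20/10) = 100
1 + SNR = 101
log2(101) = 6.6582114828
C = 200 * 1000 * 6.6582114828 = 1331642.2966 bps
C = 1331.642297 kbps -> 1331.64 kbps (2 dp)

1331.64


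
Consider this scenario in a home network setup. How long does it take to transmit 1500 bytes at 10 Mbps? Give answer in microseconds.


Given: packet = 1500 bytes, bandwidth = 10 Mbps
Packet in bits = 1500 * 8 = 12000 bits
Bandwidth = 10 * 10^6 = 10000000 bps
Time = 12000 / 10000000 seconds
Time in us = 12000 * 10^6 / 10000000 = 1200

1200


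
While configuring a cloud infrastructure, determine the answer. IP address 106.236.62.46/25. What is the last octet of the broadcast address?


Given: IP = 106.236.62.46, prefix = /25
Host bits = 32 - 25 = 7
Network last octet = 46 AND mask = 0
Host part size = 2^7 - 1 = 127
Broadcast last octet = 0 OR 127 = 127

127


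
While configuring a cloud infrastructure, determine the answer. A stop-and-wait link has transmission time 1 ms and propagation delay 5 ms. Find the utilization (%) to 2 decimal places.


Given: Ttrans = 1 ms, Tprop = 5 ms
RTT = 2 * Tprop = 2 * 5 = 10 ms
U = Ttrans / (Ttrans + RTT)
U = 1 / (1 + 10)
U = 1 / 11 = 0.090909
U% = 9.09%

9.09


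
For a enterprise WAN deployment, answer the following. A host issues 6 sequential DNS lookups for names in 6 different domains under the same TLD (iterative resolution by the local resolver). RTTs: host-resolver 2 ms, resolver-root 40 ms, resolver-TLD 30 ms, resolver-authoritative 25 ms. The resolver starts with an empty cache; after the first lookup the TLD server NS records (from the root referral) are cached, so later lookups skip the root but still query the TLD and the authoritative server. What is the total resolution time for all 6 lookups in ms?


Lookup 1 (cold cache): local + root + TLD + auth = 2 + 40 + 30 + 25 = 97 ms
Lookups 2..6 (TLD NS cached -> skip root; new domain -> still ask TLD and auth): local + TLD + auth = 2 + 30 + 25 = 57 ms each
Remaining 5 lookups: 5 * 57 = 285 ms
Total = 97 + 285 = 382 ms

382


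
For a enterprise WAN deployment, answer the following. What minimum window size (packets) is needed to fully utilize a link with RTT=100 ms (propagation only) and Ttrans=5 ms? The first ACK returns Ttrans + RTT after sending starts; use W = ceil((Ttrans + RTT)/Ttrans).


Given: Ttrans = 5 ms, RTT = 100 ms (= 2 * Tprop, Tprop = 50 ms)
Time until first ACK returns = Ttrans + RTT = 5 + 100 = 105 ms
Need W * Ttrans >= Ttrans + RTT  ->  W >= (Ttrans + RTT) / Ttrans
(Ttrans + RTT) / Ttrans = 105 / 5 = 21
W_min = ceil(21) = 21

21


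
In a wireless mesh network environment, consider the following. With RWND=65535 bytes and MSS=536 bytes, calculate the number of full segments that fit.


Given: RWND = 65535 bytes, MSS = 536 bytes
Full segments = floor(RWND / MSS)
Full segments = floor(65535 / 536)
Full segments = floor(122.2668) = 122

122


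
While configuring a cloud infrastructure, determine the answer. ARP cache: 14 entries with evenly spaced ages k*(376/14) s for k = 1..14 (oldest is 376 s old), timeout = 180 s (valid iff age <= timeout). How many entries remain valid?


Ages are k * 376/14 s for k = 1..14 (spacing = 26.8571 s).
Entry k is valid iff k * 376/14 <= 180 iff k <= 14 * 180 / 376 = 6.7021
n_valid = floor(6.7021) = 6
(n_stale = 14 - 6 = 8)

6


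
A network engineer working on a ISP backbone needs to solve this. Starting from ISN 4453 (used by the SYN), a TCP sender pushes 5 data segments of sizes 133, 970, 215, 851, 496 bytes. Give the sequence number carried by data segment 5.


The SYN occupies sequence number ISN = 4453, so the first data byte is ISN + 1 = 4454.
SEQ of data segment i = (ISN + 1) + sum of payload sizes of segments 1..i-1.
Segment 1: SEQ = 4454, payload = 133 bytes
Segment 2: SEQ = 4587, payload = 970 bytes
Segment 3: SEQ = 5557, payload = 215 bytes
Segment 4: SEQ = 5772, payload = 851 bytes
Segment 5: SEQ = 6623, payload = 496 bytes
SEQ of segment 5 = 4454 + 133 + 970 + 215 + 851 = 6623

6623


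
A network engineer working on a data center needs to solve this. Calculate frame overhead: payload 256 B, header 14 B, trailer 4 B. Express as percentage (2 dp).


Given: payload = 256 B, header = 14 B, trailer = 4 B
Overhead bytes = header + trailer = 14 + 4 = 18
Total frame = payload + overhead = 256 + 18 = 274
Overhead % = 18 / 274 * 100 = 6.5693% -> 6.57% (2 dp)

6.57


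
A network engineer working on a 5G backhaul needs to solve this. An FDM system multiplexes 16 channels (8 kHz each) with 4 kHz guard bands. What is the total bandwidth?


Given: 16 channels, 8 kHz each, guard = 4 kHz
Channel bandwidth = 16 * 8 = 128 kHz
Guard bands = 15 gaps * 4 kHz = 60 kHz
Total = 128 + 60 = 188 kHz

188


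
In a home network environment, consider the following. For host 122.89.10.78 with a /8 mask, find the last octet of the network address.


Given: IP = 122.89.10.78, prefix = /8
Subnet mask = 255.0.0.0
Last octet of IP: 78
Last octet of mask: 0
Network last octet = 78 AND 0 = 0

0


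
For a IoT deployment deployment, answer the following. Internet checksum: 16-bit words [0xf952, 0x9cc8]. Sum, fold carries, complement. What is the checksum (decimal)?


Given words: [0xf952, 0x9cc8]
Step 1: Sum all words
Raw sum = 63826 + 40136 = 103962
Step 2: Fold carry: (38426 + 1) = 38427
One's complement = ~38427 & 0xFFFF = 27108

27108


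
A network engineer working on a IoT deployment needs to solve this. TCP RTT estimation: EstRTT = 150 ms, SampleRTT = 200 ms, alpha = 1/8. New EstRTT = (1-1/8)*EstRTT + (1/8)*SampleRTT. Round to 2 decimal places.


Given: EstRTT = 150 ms, SampleRTT = 200 ms, alpha = 1/8
New EstRTT = (1 - alpha) * EstRTT + alpha * SampleRTT
(7/8) * 150 = 131.25
(1/8) * 200 = 25
New EstRTT = 131.25 + 25 = 156.25 ms -> 156.25 ms (2 dp)

156.25


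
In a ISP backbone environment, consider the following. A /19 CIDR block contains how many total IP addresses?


Given: CIDR prefix /19
Host bits = 32 - 19 = 13
Total addresses = 2^13 = 8192

8192


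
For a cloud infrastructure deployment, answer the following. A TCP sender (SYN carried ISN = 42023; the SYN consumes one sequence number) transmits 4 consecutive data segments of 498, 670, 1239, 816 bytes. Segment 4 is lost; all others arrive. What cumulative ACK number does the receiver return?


SYN uses sequence number 42023; first data byte = ISN + 1 = 42024.
Segment 1: SEQ = 42024, len = 498 B, covers [42024, 42521]
Segment 2: SEQ = 42522, len = 670 B, covers [42522, 43191]
Segment 3: SEQ = 43192, len = 1239 B, covers [43192, 44430]
Segment 4: SEQ = 44431, len = 816 B, covers [44431, 45246] [LOST]
In-order data received: bytes [42024, 44430] (segments 1..3).
Segment 4 missing -> gap begins at byte 44431.
Cumulative ACK = next expected in-order byte = 42024 + 498 + 670 + 1239 = 44431

44431


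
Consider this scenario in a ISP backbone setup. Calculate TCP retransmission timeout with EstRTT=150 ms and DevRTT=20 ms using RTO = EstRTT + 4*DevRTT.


Given: EstRTT = 150 ms, DevRTT = 20 ms
Timeout = EstRTT + 4 * DevRTT
4 * DevRTT = 4 * 20 = 80
Timeout = 150 + 80 = 230 ms

230


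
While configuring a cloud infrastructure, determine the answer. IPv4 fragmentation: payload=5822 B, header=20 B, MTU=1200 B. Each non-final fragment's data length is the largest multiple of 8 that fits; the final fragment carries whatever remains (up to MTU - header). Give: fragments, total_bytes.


Max data per non-final fragment = floor((MTU - header)/8)*8 = floor((1200 - 20)/8)*8 = floor(1180/8)*8 = 1176 B
Final fragment needs no 8-byte alignment: it can carry up to MTU - header = 1180 B
Non-final fragments needed = ceil((payload - 1180) / 1176) = ceil(4642/1176) = ceil(3.9473) = 4
Number of fragments = 4 + 1 = 5
Fragment sizes (data): 4 * 1176 B + 1118 B (last, 1118 <= 1180 OK)
Total bytes sent = payload + n_frags * header = 5822 + 5*20 = 5822 + 100 = 5922 B

5, 5922


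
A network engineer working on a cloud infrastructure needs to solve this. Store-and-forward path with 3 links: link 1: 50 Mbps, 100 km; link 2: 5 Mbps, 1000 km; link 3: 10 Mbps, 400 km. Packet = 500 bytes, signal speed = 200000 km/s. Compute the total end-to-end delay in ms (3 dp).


Packet = 500 bytes = 4000 bits. Store-and-forward: sum (t_trans + t_prop) per link.
Link 1: t_trans = 4000/(50*10^6) s = 0.0800 ms; t_prop = 100/200000 s = 0.5000 ms; subtotal = 0.5800 ms
Link 2: t_trans = 4000/(5*10^6) s = 0.8000 ms; t_prop = 1000/200000 s = 5.0000 ms; subtotal = 5.8000 ms
Link 3: t_trans = 4000/(10*10^6) s = 0.4000 ms; t_prop = 400/200000 s = 2.0000 ms; subtotal = 2.4000 ms
End-to-end = 0.5800 + 5.8000 + 2.4000 = 8.7800 ms -> 8.780 ms (3 dp)

8.780


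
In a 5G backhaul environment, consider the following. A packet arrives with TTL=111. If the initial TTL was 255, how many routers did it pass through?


Given: initial TTL = 255, received TTL = 111
Hops = initial TTL - received TTL
Hops = 255 - 111 = 144

144


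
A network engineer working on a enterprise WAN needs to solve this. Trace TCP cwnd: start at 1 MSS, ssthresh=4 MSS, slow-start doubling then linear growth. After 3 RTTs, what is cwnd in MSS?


RTT 0: cwnd = 1 MSS (initial)
RTT 1: cwnd = 2 MSS (slow start, doubled)
RTT 2: cwnd = 4 MSS (slow start, doubled)
RTT 3: cwnd = 5 MSS (congestion avoidance, +1)

5


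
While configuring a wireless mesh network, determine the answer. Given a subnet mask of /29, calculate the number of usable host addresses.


Given: subnet mask /29
Host bits = 32 - 29 = 3
Total addresses = 2^3 = 8
Usable hosts = 8 - 2 (network + broadcast) = 6

6


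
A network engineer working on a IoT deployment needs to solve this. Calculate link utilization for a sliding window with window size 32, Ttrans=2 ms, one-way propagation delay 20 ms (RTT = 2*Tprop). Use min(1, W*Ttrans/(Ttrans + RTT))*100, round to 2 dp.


Given: W = 32, Ttrans = 2 ms, RTT = 40 ms (= 2 * Tprop, Tprop = 20 ms)
Cycle time = Ttrans + RTT = 2 + 40 = 42 ms (first packet sent until its ACK returns)
W * Ttrans = 32 * 2 = 64 ms of sending per cycle
W * Ttrans / (Ttrans + RTT) = 64 / 42 = 1.523810
U = min(1, 1.523810) = 1.000000
U% = 100.00%

100.00


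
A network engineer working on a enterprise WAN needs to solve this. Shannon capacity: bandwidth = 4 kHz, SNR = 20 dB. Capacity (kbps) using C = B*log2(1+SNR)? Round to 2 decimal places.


Given: B = 4 kHz, SNR = 20 dB
SNR linear = 10^(20/10) = 100
1 + SNR = 101
log2(101) = 6.6582114828
C = 4 * 1000 * 6.6582114828 = 26632.8459 bps
C = 26.632846 kbps -> 26.63 kbps (2 dp)

26.63


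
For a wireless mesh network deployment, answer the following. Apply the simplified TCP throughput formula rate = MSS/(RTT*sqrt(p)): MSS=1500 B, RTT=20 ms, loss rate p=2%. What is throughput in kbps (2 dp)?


Given: MSS = 1500 bytes, RTT = 20 ms, loss = 2%
RTT in seconds = 20 / 1000 = 0.02
Loss rate = 2% = 0.02
sqrt(loss) = sqrt(0.02) = 0.141421356237
Throughput (bytes/s) = 1500 / (0.02 * 0.141421356237) = 530330.0859
Throughput (kbps) = 530330.0859 * 8 / 1000 = 4242.640687 -> 4242.64 kbps (2 dp)

4242.64
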